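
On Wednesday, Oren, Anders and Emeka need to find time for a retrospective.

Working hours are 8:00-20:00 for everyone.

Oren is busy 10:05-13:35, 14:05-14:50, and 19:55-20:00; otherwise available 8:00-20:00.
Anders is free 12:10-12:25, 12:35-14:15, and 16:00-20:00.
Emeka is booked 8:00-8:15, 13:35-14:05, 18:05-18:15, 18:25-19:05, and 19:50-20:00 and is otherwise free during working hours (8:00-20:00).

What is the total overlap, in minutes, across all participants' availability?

180 minutes

Oren free within 08:00–20:00: 08:00–10:05, 13:35–14:05, 14:50–19:55.
Emeka free within 08:00–20:00: 08:15–13:35, 14:05–18:05, 18:15–18:25, 19:05–19:50.
Oren ∩ Anders: 13:35–14:05, 16:00–19:55.
Oren ∩ Anders ∩ Emeka: 16:00–18:05, 18:15–18:25, 19:05–19:50.
Total common minutes: 125 + 10 + 45 = 180.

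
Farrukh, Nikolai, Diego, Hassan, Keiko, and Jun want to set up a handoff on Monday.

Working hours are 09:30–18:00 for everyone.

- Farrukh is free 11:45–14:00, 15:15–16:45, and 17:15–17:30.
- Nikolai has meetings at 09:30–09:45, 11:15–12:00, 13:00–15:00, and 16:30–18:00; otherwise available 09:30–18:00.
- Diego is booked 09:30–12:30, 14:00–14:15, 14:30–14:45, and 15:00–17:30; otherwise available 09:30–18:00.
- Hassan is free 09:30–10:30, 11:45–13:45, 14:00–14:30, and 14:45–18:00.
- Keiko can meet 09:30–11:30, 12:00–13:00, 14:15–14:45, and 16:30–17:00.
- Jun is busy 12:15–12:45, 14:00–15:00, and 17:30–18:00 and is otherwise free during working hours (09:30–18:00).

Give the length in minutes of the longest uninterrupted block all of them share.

15 minutes

Nikolai free within 09:30–18:00: 09:45–11:15, 12:00–13:00, 15:00–16:30.
Diego free within 09:30–18:00: 12:30–14:00, 14:15–14:30, 14:45–15:00, 17:30–18:00.
Jun free within 09:30–18:00: 09:30–12:15, 12:45–14:00, 15:00–17:30.
Farrukh ∩ Nikolai: 12:00–13:00, 15:15–16:30.
Farrukh ∩ Nikolai ∩ Diego: 12:30–13:00.
Farrukh ∩ Nikolai ∩ Diego ∩ Hassan: 12:30–13:00.
Farrukh ∩ Nikolai ∩ Diego ∩ Hassan ∩ Keiko: 12:30–13:00.
Farrukh ∩ Nikolai ∩ Diego ∩ Hassan ∩ Keiko ∩ Jun: 12:45–13:00.
Single common window of 15 minutes.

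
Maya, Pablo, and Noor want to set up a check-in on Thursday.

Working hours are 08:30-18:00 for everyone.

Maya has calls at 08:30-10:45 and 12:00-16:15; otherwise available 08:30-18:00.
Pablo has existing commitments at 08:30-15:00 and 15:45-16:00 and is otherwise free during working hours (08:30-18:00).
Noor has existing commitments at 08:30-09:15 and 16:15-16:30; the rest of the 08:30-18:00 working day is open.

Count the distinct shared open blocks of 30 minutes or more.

Maya free within 08:30–18:00: 10:45–12:00, 16:15–18:00.
Pablo free within 08:30–18:00: 15:00–15:45, 16:00–18:00.
Noor free within 08:30–18:00: 09:15–16:15, 16:30–18:00.
Maya ∩ Pablo: 16:15–18:00.
Maya ∩ Pablo ∩ Noor: 16:30–18:00.
Windows ≥ 30 min: 16:30–18:00.
That's 1 window.

1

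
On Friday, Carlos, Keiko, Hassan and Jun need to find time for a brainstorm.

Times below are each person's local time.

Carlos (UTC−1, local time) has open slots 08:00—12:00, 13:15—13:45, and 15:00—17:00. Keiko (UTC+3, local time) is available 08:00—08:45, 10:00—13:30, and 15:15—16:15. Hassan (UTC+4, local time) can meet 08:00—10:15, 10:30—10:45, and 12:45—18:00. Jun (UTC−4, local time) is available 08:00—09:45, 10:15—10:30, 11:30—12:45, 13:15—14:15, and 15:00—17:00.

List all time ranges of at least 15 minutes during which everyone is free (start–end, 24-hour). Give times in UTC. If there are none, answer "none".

12:15–13:00

Carlos → UTC: 09:00–13:00, 14:15–14:45, 16:00–18:00.
Keiko → UTC: 05:00–05:45, 07:00–10:30, 12:15–13:15.
Hassan → UTC: 04:00–06:15, 06:30–06:45, 08:45–14:00.
Jun → UTC: 12:00–13:45, 14:15–14:30, 15:30–16:45, 17:15–18:15, 19:00–21:00.
Carlos ∩ Keiko: 09:00–10:30, 12:15–13:00.
Carlos ∩ Keiko ∩ Hassan: 09:00–10:30, 12:15–13:00.
Carlos ∩ Keiko ∩ Hassan ∩ Jun: 12:15–13:00.
Windows ≥ 15 min: 12:15–13:00.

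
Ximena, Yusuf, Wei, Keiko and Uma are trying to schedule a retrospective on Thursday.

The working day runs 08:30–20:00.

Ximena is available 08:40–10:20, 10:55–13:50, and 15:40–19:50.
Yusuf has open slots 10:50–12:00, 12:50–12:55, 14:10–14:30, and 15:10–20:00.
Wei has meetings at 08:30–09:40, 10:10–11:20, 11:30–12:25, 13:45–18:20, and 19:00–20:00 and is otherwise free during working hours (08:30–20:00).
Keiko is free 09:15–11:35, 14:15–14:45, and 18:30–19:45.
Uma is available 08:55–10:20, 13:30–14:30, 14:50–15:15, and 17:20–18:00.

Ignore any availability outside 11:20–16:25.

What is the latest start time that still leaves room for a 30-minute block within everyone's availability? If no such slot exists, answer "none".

none

Wei free within 08:30–20:00: 09:40–10:10, 11:20–11:30, 12:25–13:45, 18:20–19:00.
Ximena ∩ Yusuf: 10:55–12:00, 12:50–12:55, 15:40–19:50.
Ximena ∩ Yusuf ∩ Wei: 11:20–11:30, 12:50–12:55, 18:20–19:00.
Ximena ∩ Yusuf ∩ Wei ∩ Keiko: 11:20–11:30, 18:30–19:00.
Ximena ∩ Yusuf ∩ Wei ∩ Keiko ∩ Uma: (none).
Restricted to 11:20–16:25: (none).
Windows ≥ 30 min: (none).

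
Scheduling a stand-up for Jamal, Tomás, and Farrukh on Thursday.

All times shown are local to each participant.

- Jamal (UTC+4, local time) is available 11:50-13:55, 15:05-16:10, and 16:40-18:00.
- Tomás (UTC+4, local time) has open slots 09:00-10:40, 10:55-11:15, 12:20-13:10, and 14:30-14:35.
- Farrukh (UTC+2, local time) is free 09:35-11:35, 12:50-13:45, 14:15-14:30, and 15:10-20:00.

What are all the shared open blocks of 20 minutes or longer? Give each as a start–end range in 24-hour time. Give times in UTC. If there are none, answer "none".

08:20–09:10

Jamal → UTC: 07:50–09:55, 11:05–12:10, 12:40–14:00.
Tomás → UTC: 05:00–06:40, 06:55–07:15, 08:20–09:10, 10:30–10:35.
Farrukh → UTC: 07:35–09:35, 10:50–11:45, 12:15–12:30, 13:10–18:00.
Jamal ∩ Tomás: 08:20–09:10.
Jamal ∩ Tomás ∩ Farrukh: 08:20–09:10.
Windows ≥ 20 min: 08:20–09:10.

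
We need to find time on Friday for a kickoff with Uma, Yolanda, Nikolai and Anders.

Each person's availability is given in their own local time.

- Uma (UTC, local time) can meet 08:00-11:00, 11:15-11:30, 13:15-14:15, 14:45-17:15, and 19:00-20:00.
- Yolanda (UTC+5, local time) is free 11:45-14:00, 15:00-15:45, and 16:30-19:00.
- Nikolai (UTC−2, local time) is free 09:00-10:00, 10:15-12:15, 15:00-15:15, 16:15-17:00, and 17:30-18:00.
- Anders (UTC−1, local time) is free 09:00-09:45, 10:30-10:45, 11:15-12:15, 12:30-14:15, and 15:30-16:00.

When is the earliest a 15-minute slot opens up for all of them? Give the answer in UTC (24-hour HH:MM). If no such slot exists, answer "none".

13:30

Uma → UTC: 08:00–11:00, 11:15–11:30, 13:15–14:15, 14:45–17:15, 19:00–20:00.
Yolanda → UTC: 06:45–09:00, 10:00–10:45, 11:30–14:00.
Nikolai → UTC: 11:00–12:00, 12:15–14:15, 17:00–17:15, 18:15–19:00, 19:30–20:00.
Anders → UTC: 10:00–10:45, 11:30–11:45, 12:15–13:15, 13:30–15:15, 16:30–17:00.
Uma ∩ Yolanda: 08:00–09:00, 10:00–10:45, 13:15–14:00.
Uma ∩ Yolanda ∩ Nikolai: 13:15–14:00.
Uma ∩ Yolanda ∩ Nikolai ∩ Anders: 13:30–14:00.
Windows ≥ 15 min: 13:30–14:00.
Earliest such window starts at 13:30.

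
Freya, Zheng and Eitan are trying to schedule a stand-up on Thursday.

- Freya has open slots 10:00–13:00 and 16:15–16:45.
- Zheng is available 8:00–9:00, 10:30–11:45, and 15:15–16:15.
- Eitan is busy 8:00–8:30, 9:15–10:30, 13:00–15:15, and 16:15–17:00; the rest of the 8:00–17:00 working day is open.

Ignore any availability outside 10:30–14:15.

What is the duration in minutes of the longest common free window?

Eitan free within 08:00–17:00: 08:30–09:15, 10:30–13:00, 15:15–16:15.
Freya ∩ Zheng: 10:30–11:45.
Freya ∩ Zheng ∩ Eitan: 10:30–11:45.
Restricted to 10:30–14:15: 10:30–11:45.
Single common window of 75 minutes.

75 minutes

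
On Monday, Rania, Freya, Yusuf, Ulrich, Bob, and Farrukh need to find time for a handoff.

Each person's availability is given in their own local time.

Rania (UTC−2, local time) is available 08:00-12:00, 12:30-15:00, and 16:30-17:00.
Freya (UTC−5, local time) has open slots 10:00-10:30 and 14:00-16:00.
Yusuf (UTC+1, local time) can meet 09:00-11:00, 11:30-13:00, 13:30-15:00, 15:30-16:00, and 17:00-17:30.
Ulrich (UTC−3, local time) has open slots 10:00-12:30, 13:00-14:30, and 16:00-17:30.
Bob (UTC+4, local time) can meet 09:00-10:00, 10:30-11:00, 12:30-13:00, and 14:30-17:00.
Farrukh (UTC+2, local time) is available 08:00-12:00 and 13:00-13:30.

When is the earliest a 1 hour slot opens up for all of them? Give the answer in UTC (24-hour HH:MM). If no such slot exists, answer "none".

Rania → UTC: 10:00–14:00, 14:30–17:00, 18:30–19:00.
Freya → UTC: 15:00–15:30, 19:00–21:00.
Yusuf → UTC: 08:00–10:00, 10:30–12:00, 12:30–14:00, 14:30–15:00, 16:00–16:30.
Ulrich → UTC: 13:00–15:30, 16:00–17:30, 19:00–20:30.
Bob → UTC: 05:00–06:00, 06:30–07:00, 08:30–09:00, 10:30–13:00.
Farrukh → UTC: 06:00–10:00, 11:00–11:30.
Rania ∩ Freya: 15:00–15:30.
Rania ∩ Freya ∩ Yusuf: (none).
Rania ∩ Freya ∩ Yusuf ∩ Ulrich: (none).
Rania ∩ Freya ∩ Yusuf ∩ Ulrich ∩ Bob: (none).
Rania ∩ Freya ∩ Yusuf ∩ Ulrich ∩ Bob ∩ Farrukh: (none).
Windows ≥ 60 min: (none).

none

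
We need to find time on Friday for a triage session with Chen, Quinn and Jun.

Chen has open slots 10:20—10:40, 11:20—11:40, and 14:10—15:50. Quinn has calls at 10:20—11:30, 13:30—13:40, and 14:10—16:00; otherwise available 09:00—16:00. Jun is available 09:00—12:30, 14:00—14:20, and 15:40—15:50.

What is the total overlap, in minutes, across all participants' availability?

10 minutes

Quinn free within 09:00–16:00: 09:00–10:20, 11:30–13:30, 13:40–14:10.
Chen ∩ Quinn: 11:30–11:40.
Chen ∩ Quinn ∩ Jun: 11:30–11:40.
Total common minutes: 10.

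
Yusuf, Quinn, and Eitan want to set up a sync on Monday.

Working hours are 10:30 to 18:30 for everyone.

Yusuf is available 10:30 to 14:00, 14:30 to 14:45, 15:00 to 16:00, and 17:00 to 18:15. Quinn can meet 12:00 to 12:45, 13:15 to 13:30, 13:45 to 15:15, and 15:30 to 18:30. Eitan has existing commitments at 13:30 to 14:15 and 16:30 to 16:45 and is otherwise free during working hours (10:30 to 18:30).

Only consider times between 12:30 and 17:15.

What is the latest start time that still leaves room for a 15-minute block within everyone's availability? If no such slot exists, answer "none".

17:00

Eitan free within 10:30–18:30: 10:30–13:30, 14:15–16:30, 16:45–18:30.
Yusuf ∩ Quinn: 12:00–12:45, 13:15–13:30, 13:45–14:00, 14:30–14:45, 15:00–15:15, 15:30–16:00, 17:00–18:15.
Yusuf ∩ Quinn ∩ Eitan: 12:00–12:45, 13:15–13:30, 14:30–14:45, 15:00–15:15, 15:30–16:00, 17:00–18:15.
Restricted to 12:30–17:15: 12:30–12:45, 13:15–13:30, 14:30–14:45, 15:00–15:15, 15:30–16:00, 17:00–17:15.
Windows ≥ 15 min: 12:30–12:45, 13:15–13:30, 14:30–14:45, 15:00–15:15, 15:30–16:00, 17:00–17:15.
Latest start in the last window 17:00–17:15 is 17:15 − 15 min = 17:00.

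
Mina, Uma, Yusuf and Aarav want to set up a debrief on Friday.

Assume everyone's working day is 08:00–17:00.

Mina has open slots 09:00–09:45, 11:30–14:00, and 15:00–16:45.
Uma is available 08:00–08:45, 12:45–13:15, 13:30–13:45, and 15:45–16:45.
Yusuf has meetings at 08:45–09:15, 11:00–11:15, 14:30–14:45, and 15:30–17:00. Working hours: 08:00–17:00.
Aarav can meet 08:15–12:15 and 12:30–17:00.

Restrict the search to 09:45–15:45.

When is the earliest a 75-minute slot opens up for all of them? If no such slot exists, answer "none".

Yusuf free within 08:00–17:00: 08:00–08:45, 09:15–11:00, 11:15–14:30, 14:45–15:30.
Mina ∩ Uma: 12:45–13:15, 13:30–13:45, 15:45–16:45.
Mina ∩ Uma ∩ Yusuf: 12:45–13:15, 13:30–13:45.
Mina ∩ Uma ∩ Yusuf ∩ Aarav: 12:45–13:15, 13:30–13:45.
Restricted to 09:45–15:45: 12:45–13:15, 13:30–13:45.
Windows ≥ 75 min: (none).

none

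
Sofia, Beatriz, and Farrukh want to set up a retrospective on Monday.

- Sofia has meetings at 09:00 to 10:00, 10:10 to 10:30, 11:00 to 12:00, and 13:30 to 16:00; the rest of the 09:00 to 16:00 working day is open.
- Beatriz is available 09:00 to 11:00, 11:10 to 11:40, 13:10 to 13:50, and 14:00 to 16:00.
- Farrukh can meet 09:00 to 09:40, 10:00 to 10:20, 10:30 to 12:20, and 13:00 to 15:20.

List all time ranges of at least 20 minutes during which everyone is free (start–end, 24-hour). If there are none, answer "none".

Sofia free within 09:00–16:00: 10:00–10:10, 10:30–11:00, 12:00–13:30.
Sofia ∩ Beatriz: 10:00–10:10, 10:30–11:00, 13:10–13:30.
Sofia ∩ Beatriz ∩ Farrukh: 10:00–10:10, 10:30–11:00, 13:10–13:30.
Windows ≥ 20 min: 10:30–11:00, 13:10–13:30.

10:30–11:00, 13:10–13:30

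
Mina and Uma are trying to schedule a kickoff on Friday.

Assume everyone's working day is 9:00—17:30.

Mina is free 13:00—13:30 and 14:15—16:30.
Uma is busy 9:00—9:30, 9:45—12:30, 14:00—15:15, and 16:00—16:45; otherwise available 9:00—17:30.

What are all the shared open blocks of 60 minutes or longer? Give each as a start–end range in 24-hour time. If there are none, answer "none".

Uma free within 09:00–17:30: 09:30–09:45, 12:30–14:00, 15:15–16:00, 16:45–17:30.
Mina ∩ Uma: 13:00–13:30, 15:15–16:00.
Windows ≥ 60 min: (none).

none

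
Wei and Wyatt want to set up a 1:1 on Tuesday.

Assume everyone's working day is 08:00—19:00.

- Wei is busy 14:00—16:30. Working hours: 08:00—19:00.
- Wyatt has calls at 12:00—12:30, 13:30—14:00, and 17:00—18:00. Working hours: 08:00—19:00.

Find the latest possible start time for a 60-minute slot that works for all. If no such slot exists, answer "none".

Wei free within 08:00–19:00: 08:00–14:00, 16:30–19:00.
Wyatt free within 08:00–19:00: 08:00–12:00, 12:30–13:30, 14:00–17:00, 18:00–19:00.
Wei ∩ Wyatt: 08:00–12:00, 12:30–13:30, 16:30–17:00, 18:00–19:00.
Windows ≥ 60 min: 08:00–12:00, 12:30–13:30, 18:00–19:00.
Latest start in the last window 18:00–19:00 is 19:00 − 60 min = 18:00.

18:00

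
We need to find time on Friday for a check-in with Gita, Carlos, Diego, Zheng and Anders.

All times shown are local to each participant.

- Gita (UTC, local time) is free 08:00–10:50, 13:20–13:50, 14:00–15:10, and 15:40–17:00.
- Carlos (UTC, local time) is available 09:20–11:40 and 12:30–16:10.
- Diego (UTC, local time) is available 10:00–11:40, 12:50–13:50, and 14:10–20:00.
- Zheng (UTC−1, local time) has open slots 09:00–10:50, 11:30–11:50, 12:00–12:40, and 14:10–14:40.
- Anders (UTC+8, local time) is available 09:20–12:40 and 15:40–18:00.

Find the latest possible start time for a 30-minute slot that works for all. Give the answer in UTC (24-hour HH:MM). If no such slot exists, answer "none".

Gita → UTC: 08:00–10:50, 13:20–13:50, 14:00–15:10, 15:40–17:00.
Carlos → UTC: 09:20–11:40, 12:30–16:10.
Diego → UTC: 10:00–11:40, 12:50–13:50, 14:10–20:00.
Zheng → UTC: 10:00–11:50, 12:30–12:50, 13:00–13:40, 15:10–15:40.
Anders → UTC: 01:20–04:40, 07:40–10:00.
Gita ∩ Carlos: 09:20–10:50, 13:20–13:50, 14:00–15:10, 15:40–16:10.
Gita ∩ Carlos ∩ Diego: 10:00–10:50, 13:20–13:50, 14:10–15:10, 15:40–16:10.
Gita ∩ Carlos ∩ Diego ∩ Zheng: 10:00–10:50, 13:20–13:40.
Gita ∩ Carlos ∩ Diego ∩ Zheng ∩ Anders: (none).
Windows ≥ 30 min: (none).

none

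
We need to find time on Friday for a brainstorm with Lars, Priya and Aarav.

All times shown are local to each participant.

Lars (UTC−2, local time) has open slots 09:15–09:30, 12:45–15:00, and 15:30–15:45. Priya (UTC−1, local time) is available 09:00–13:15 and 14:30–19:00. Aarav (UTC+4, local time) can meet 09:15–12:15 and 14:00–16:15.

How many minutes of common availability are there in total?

15 minutes

Lars → UTC: 11:15–11:30, 14:45–17:00, 17:30–17:45.
Priya → UTC: 10:00–14:15, 15:30–20:00.
Aarav → UTC: 05:15–08:15, 10:00–12:15.
Lars ∩ Priya: 11:15–11:30, 15:30–17:00, 17:30–17:45.
Lars ∩ Priya ∩ Aarav: 11:15–11:30.
Total common minutes: 15.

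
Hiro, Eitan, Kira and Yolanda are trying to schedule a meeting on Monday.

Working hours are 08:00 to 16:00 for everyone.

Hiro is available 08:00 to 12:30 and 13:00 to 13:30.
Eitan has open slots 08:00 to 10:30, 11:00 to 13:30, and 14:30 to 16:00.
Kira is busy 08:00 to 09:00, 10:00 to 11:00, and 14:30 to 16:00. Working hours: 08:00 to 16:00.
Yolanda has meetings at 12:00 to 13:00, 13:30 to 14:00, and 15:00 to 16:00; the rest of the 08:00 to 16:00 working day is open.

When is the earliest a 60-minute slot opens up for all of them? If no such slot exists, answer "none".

09:00

Kira free within 08:00–16:00: 09:00–10:00, 11:00–14:30.
Yolanda free within 08:00–16:00: 08:00–12:00, 13:00–13:30, 14:00–15:00.
Hiro ∩ Eitan: 08:00–10:30, 11:00–12:30, 13:00–13:30.
Hiro ∩ Eitan ∩ Kira: 09:00–10:00, 11:00–12:30, 13:00–13:30.
Hiro ∩ Eitan ∩ Kira ∩ Yolanda: 09:00–10:00, 11:00–12:00, 13:00–13:30.
Windows ≥ 60 min: 09:00–10:00, 11:00–12:00.
Earliest such window starts at 09:00.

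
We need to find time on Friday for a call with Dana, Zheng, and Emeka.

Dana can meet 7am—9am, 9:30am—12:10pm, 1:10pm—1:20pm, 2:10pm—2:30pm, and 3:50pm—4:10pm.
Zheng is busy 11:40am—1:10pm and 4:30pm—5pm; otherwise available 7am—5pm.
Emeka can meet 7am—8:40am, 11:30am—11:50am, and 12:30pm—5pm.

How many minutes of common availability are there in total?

Zheng free within 07:00–17:00: 07:00–11:40, 13:10–16:30.
Dana ∩ Zheng: 07:00–09:00, 09:30–11:40, 13:10–13:20, 14:10–14:30, 15:50–16:10.
Dana ∩ Zheng ∩ Emeka: 07:00–08:40, 11:30–11:40, 13:10–13:20, 14:10–14:30, 15:50–16:10.
Total common minutes: 100 + 10 + 10 + 20 + 20 = 160.

160 minutes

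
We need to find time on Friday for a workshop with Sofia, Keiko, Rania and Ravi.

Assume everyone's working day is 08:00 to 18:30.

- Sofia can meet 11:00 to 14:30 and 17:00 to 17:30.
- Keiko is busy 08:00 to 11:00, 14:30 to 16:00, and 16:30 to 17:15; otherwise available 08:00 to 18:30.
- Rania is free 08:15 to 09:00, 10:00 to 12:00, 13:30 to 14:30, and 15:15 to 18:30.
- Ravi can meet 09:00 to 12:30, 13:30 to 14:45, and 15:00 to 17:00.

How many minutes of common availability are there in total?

120 minutes

Keiko free within 08:00–18:30: 11:00–14:30, 16:00–16:30, 17:15–18:30.
Sofia ∩ Keiko: 11:00–14:30, 17:15–17:30.
Sofia ∩ Keiko ∩ Rania: 11:00–12:00, 13:30–14:30, 17:15–17:30.
Sofia ∩ Keiko ∩ Rania ∩ Ravi: 11:00–12:00, 13:30–14:30.
Total common minutes: 60 + 60 = 120.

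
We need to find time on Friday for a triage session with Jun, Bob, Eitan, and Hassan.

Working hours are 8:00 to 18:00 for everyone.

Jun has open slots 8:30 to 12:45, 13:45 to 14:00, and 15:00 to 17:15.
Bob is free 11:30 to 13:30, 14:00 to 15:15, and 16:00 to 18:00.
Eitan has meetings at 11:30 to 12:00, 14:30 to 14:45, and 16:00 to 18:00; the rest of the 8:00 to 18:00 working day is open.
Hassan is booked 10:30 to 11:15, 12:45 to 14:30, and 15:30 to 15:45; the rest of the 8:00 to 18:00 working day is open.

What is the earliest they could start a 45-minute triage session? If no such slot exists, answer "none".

12:00

Eitan free within 08:00–18:00: 08:00–11:30, 12:00–14:30, 14:45–16:00.
Hassan free within 08:00–18:00: 08:00–10:30, 11:15–12:45, 14:30–15:30, 15:45–18:00.
Jun ∩ Bob: 11:30–12:45, 15:00–15:15, 16:00–17:15.
Jun ∩ Bob ∩ Eitan: 12:00–12:45, 15:00–15:15.
Jun ∩ Bob ∩ Eitan ∩ Hassan: 12:00–12:45, 15:00–15:15.
Windows ≥ 45 min: 12:00–12:45.
Earliest such window starts at 12:00.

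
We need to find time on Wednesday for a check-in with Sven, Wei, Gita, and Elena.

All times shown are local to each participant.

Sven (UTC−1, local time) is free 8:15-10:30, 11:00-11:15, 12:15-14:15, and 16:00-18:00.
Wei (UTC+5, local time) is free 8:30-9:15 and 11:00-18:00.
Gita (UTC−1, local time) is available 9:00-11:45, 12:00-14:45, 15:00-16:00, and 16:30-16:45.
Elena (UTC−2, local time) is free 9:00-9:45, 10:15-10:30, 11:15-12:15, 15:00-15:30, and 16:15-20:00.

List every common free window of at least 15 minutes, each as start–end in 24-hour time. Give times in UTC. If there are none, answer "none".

11:00–11:30

Sven → UTC: 09:15–11:30, 12:00–12:15, 13:15–15:15, 17:00–19:00.
Wei → UTC: 03:30–04:15, 06:00–13:00.
Gita → UTC: 10:00–12:45, 13:00–15:45, 16:00–17:00, 17:30–17:45.
Elena → UTC: 11:00–11:45, 12:15–12:30, 13:15–14:15, 17:00–17:30, 18:15–22:00.
Sven ∩ Wei: 09:15–11:30, 12:00–12:15.
Sven ∩ Wei ∩ Gita: 10:00–11:30, 12:00–12:15.
Sven ∩ Wei ∩ Gita ∩ Elena: 11:00–11:30.
Windows ≥ 15 min: 11:00–11:30.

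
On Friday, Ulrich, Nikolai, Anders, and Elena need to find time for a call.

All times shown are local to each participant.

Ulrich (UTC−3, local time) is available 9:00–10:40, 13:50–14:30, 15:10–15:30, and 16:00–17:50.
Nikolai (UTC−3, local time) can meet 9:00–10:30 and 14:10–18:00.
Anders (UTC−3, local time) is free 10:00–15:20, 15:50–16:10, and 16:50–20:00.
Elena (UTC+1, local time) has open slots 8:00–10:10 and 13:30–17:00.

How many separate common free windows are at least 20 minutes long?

1

Ulrich → UTC: 12:00–13:40, 16:50–17:30, 18:10–18:30, 19:00–20:50.
Nikolai → UTC: 12:00–13:30, 17:10–21:00.
Anders → UTC: 13:00–18:20, 18:50–19:10, 19:50–23:00.
Elena → UTC: 07:00–09:10, 12:30–16:00.
Ulrich ∩ Nikolai: 12:00–13:30, 17:10–17:30, 18:10–18:30, 19:00–20:50.
Ulrich ∩ Nikolai ∩ Anders: 13:00–13:30, 17:10–17:30, 18:10–18:20, 19:00–19:10, 19:50–20:50.
Ulrich ∩ Nikolai ∩ Anders ∩ Elena: 13:00–13:30.
Windows ≥ 20 min: 13:00–13:30.
That's 1 window.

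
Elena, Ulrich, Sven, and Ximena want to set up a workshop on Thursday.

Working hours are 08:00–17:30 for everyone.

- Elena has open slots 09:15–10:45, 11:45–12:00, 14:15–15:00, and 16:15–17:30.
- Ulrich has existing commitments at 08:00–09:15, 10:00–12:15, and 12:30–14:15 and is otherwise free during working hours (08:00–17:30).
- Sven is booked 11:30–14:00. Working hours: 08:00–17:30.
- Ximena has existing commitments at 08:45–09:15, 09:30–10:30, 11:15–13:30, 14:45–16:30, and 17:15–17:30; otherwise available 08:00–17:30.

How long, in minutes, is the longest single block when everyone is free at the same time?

45 minutes

Ulrich free within 08:00–17:30: 09:15–10:00, 12:15–12:30, 14:15–17:30.
Sven free within 08:00–17:30: 08:00–11:30, 14:00–17:30.
Ximena free within 08:00–17:30: 08:00–08:45, 09:15–09:30, 10:30–11:15, 13:30–14:45, 16:30–17:15.
Elena ∩ Ulrich: 09:15–10:00, 14:15–15:00, 16:15–17:30.
Elena ∩ Ulrich ∩ Sven: 09:15–10:00, 14:15–15:00, 16:15–17:30.
Elena ∩ Ulrich ∩ Sven ∩ Ximena: 09:15–09:30, 14:15–14:45, 16:30–17:15.
Common window lengths: 15, 30, 45 min; longest is 45.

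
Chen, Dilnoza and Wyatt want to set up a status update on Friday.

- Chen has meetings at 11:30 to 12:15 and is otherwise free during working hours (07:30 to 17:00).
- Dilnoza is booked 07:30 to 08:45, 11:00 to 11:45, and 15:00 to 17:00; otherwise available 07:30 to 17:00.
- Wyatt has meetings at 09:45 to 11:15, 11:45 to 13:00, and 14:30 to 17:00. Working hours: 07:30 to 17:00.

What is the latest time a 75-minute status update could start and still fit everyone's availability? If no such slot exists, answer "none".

13:15

Chen free within 07:30–17:00: 07:30–11:30, 12:15–17:00.
Dilnoza free within 07:30–17:00: 08:45–11:00, 11:45–15:00.
Wyatt free within 07:30–17:00: 07:30–09:45, 11:15–11:45, 13:00–14:30.
Chen ∩ Dilnoza: 08:45–11:00, 12:15–15:00.
Chen ∩ Dilnoza ∩ Wyatt: 08:45–09:45, 13:00–14:30.
Windows ≥ 75 min: 13:00–14:30.
Latest start in the last window 13:00–14:30 is 14:30 − 75 min = 13:15.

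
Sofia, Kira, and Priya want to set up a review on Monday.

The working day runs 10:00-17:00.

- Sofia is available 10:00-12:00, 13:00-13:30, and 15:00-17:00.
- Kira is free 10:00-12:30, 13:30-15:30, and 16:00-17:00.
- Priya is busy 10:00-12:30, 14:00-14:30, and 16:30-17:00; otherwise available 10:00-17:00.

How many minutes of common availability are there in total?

Priya free within 10:00–17:00: 12:30–14:00, 14:30–16:30.
Sofia ∩ Kira: 10:00–12:00, 15:00–15:30, 16:00–17:00.
Sofia ∩ Kira ∩ Priya: 15:00–15:30, 16:00–16:30.
Total common minutes: 30 + 30 = 60.

60 minutes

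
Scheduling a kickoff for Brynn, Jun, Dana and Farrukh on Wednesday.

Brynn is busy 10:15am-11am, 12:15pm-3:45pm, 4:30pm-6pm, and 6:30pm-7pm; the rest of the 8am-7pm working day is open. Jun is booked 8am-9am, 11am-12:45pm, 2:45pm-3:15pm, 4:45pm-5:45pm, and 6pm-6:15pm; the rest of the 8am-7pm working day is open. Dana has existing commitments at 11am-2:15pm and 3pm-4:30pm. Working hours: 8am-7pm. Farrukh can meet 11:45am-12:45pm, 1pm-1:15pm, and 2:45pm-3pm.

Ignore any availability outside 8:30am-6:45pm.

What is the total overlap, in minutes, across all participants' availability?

0 minutes

Brynn free within 08:00–19:00: 08:00–10:15, 11:00–12:15, 15:45–16:30, 18:00–18:30.
Jun free within 08:00–19:00: 09:00–11:00, 12:45–14:45, 15:15–16:45, 17:45–18:00, 18:15–19:00.
Dana free within 08:00–19:00: 08:00–11:00, 14:15–15:00, 16:30–19:00.
Brynn ∩ Jun: 09:00–10:15, 15:45–16:30, 18:15–18:30.
Brynn ∩ Jun ∩ Dana: 09:00–10:15, 18:15–18:30.
Brynn ∩ Jun ∩ Dana ∩ Farrukh: (none).
Restricted to 08:30–18:45: (none).
Total common minutes: 0.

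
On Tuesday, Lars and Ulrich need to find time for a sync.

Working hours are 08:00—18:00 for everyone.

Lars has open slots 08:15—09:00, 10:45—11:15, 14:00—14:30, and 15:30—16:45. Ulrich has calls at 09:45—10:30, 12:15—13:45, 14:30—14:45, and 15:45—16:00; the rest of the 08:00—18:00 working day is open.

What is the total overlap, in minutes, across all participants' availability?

Ulrich free within 08:00–18:00: 08:00–09:45, 10:30–12:15, 13:45–14:30, 14:45–15:45, 16:00–18:00.
Lars ∩ Ulrich: 08:15–09:00, 10:45–11:15, 14:00–14:30, 15:30–15:45, 16:00–16:45.
Total common minutes: 45 + 30 + 30 + 15 + 45 = 165.

165 minutes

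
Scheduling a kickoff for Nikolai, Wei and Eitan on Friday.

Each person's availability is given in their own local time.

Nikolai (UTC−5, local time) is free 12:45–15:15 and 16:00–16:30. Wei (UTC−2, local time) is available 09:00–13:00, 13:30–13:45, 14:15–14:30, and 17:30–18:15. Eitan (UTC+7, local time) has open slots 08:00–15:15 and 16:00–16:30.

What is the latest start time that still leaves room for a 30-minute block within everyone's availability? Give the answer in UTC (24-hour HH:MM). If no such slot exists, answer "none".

Nikolai → UTC: 17:45–20:15, 21:00–21:30.
Wei → UTC: 11:00–15:00, 15:30–15:45, 16:15–16:30, 19:30–20:15.
Eitan → UTC: 01:00–08:15, 09:00–09:30.
Nikolai ∩ Wei: 19:30–20:15.
Nikolai ∩ Wei ∩ Eitan: (none).
Windows ≥ 30 min: (none).

none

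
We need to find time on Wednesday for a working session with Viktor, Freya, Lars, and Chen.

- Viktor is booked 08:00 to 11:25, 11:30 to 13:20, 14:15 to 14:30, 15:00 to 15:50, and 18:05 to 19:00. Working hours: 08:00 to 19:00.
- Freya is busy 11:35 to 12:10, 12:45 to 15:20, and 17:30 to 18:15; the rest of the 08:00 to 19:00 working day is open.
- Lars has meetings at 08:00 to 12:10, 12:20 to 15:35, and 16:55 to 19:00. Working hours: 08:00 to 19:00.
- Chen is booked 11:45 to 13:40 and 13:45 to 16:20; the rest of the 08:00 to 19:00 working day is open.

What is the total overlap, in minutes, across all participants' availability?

35 minutes

Viktor free within 08:00–19:00: 11:25–11:30, 13:20–14:15, 14:30–15:00, 15:50–18:05.
Freya free within 08:00–19:00: 08:00–11:35, 12:10–12:45, 15:20–17:30, 18:15–19:00.
Lars free within 08:00–19:00: 12:10–12:20, 15:35–16:55.
Chen free within 08:00–19:00: 08:00–11:45, 13:40–13:45, 16:20–19:00.
Viktor ∩ Freya: 11:25–11:30, 15:50–17:30.
Viktor ∩ Freya ∩ Lars: 15:50–16:55.
Viktor ∩ Freya ∩ Lars ∩ Chen: 16:20–16:55.
Total common minutes: 35.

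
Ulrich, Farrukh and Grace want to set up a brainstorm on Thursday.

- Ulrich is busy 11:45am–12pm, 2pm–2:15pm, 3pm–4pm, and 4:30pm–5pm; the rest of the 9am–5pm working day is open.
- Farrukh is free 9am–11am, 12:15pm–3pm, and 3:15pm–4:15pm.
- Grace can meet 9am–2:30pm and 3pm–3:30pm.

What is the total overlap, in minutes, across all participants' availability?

240 minutes

Ulrich free within 09:00–17:00: 09:00–11:45, 12:00–14:00, 14:15–15:00, 16:00–16:30.
Ulrich ∩ Farrukh: 09:00–11:00, 12:15–14:00, 14:15–15:00, 16:00–16:15.
Ulrich ∩ Farrukh ∩ Grace: 09:00–11:00, 12:15–14:00, 14:15–14:30.
Total common minutes: 120 + 105 + 15 = 240.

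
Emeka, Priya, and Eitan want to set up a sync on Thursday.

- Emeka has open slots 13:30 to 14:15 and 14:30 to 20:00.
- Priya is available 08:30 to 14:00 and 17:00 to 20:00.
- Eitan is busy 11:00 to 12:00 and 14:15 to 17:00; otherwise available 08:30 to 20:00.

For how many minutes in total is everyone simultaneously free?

210 minutes

Eitan free within 08:30–20:00: 08:30–11:00, 12:00–14:15, 17:00–20:00.
Emeka ∩ Priya: 13:30–14:00, 17:00–20:00.
Emeka ∩ Priya ∩ Eitan: 13:30–14:00, 17:00–20:00.
Total common minutes: 30 + 180 = 210.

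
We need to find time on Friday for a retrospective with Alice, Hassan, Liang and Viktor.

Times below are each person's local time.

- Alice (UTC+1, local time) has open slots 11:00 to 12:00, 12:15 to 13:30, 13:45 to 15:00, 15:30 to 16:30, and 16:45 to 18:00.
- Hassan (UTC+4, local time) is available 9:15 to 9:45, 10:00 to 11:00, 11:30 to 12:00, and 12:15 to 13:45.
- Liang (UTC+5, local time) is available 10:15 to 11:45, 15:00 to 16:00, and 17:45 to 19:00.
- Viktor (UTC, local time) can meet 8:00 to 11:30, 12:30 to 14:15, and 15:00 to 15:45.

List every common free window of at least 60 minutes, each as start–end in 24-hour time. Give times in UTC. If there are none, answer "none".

Alice → UTC: 10:00–11:00, 11:15–12:30, 12:45–14:00, 14:30–15:30, 15:45–17:00.
Hassan → UTC: 05:15–05:45, 06:00–07:00, 07:30–08:00, 08:15–09:45.
Liang → UTC: 05:15–06:45, 10:00–11:00, 12:45–14:00.
Viktor → UTC: 08:00–11:30, 12:30–14:15, 15:00–15:45.
Alice ∩ Hassan: (none).
Alice ∩ Hassan ∩ Liang: (none).
Alice ∩ Hassan ∩ Liang ∩ Viktor: (none).
Windows ≥ 60 min: (none).

none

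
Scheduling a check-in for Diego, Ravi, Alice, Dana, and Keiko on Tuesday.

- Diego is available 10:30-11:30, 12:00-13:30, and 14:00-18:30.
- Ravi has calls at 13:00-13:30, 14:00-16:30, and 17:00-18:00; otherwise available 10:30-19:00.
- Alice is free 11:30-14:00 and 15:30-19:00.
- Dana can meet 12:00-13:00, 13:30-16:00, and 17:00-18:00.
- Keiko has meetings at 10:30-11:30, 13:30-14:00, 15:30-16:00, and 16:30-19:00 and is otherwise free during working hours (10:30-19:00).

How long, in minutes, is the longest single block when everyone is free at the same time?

60 minutes

Ravi free within 10:30–19:00: 10:30–13:00, 13:30–14:00, 16:30–17:00, 18:00–19:00.
Keiko free within 10:30–19:00: 11:30–13:30, 14:00–15:30, 16:00–16:30.
Diego ∩ Ravi: 10:30–11:30, 12:00–13:00, 16:30–17:00, 18:00–18:30.
Diego ∩ Ravi ∩ Alice: 12:00–13:00, 16:30–17:00, 18:00–18:30.
Diego ∩ Ravi ∩ Alice ∩ Dana: 12:00–13:00.
Diego ∩ Ravi ∩ Alice ∩ Dana ∩ Keiko: 12:00–13:00.
Single common window of 60 minutes.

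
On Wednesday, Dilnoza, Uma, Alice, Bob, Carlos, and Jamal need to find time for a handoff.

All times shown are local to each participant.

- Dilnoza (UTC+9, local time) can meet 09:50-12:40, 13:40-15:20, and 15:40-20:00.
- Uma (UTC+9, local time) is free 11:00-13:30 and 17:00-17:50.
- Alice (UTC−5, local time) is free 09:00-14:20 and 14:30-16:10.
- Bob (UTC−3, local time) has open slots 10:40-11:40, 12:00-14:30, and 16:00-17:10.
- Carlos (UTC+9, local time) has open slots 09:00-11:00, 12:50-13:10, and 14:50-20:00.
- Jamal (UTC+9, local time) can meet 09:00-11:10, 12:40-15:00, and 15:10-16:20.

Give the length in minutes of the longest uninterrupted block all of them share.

0 minutes

Dilnoza → UTC: 00:50–03:40, 04:40–06:20, 06:40–11:00.
Uma → UTC: 02:00–04:30, 08:00–08:50.
Alice → UTC: 14:00–19:20, 19:30–21:10.
Bob → UTC: 13:40–14:40, 15:00–17:30, 19:00–20:10.
Carlos → UTC: 00:00–02:00, 03:50–04:10, 05:50–11:00.
Jamal → UTC: 00:00–02:10, 03:40–06:00, 06:10–07:20.
Dilnoza ∩ Uma: 02:00–03:40, 08:00–08:50.
Dilnoza ∩ Uma ∩ Alice: (none).
Dilnoza ∩ Uma ∩ Alice ∩ Bob: (none).
Dilnoza ∩ Uma ∩ Alice ∩ Bob ∩ Carlos: (none).
Dilnoza ∩ Uma ∩ Alice ∩ Bob ∩ Carlos ∩ Jamal: (none).
No common window.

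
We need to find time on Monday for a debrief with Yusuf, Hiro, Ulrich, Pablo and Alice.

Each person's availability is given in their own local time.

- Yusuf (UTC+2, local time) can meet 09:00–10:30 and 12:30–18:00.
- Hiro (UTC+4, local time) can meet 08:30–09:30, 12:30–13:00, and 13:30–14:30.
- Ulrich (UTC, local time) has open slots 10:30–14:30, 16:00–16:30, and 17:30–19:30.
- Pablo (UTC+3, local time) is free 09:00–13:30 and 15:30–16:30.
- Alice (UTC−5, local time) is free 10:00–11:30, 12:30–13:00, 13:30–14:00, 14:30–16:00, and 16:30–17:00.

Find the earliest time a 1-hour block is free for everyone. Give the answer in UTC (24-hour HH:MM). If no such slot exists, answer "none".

none

Yusuf → UTC: 07:00–08:30, 10:30–16:00.
Hiro → UTC: 04:30–05:30, 08:30–09:00, 09:30–10:30.
Ulrich → UTC: 10:30–14:30, 16:00–16:30, 17:30–19:30.
Pablo → UTC: 06:00–10:30, 12:30–13:30.
Alice → UTC: 15:00–16:30, 17:30–18:00, 18:30–19:00, 19:30–21:00, 21:30–22:00.
Yusuf ∩ Hiro: (none).
Yusuf ∩ Hiro ∩ Ulrich: (none).
Yusuf ∩ Hiro ∩ Ulrich ∩ Pablo: (none).
Yusuf ∩ Hiro ∩ Ulrich ∩ Pablo ∩ Alice: (none).
Windows ≥ 60 min: (none).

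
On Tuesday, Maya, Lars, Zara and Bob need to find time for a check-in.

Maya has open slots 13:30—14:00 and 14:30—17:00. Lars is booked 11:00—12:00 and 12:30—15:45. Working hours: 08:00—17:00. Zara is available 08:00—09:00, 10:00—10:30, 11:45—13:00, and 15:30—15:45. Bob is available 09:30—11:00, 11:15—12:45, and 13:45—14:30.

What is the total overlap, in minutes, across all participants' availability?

0 minutes

Lars free within 08:00–17:00: 08:00–11:00, 12:00–12:30, 15:45–17:00.
Maya ∩ Lars: 15:45–17:00.
Maya ∩ Lars ∩ Zara: (none).
Maya ∩ Lars ∩ Zara ∩ Bob: (none).
Total common minutes: 0.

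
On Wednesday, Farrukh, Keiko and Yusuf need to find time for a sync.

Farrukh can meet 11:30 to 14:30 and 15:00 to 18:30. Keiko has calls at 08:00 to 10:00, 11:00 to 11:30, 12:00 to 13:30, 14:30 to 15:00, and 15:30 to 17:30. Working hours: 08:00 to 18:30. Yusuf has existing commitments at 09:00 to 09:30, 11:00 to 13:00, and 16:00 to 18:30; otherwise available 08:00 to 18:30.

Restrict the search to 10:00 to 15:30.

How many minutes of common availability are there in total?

90 minutes

Keiko free within 08:00–18:30: 10:00–11:00, 11:30–12:00, 13:30–14:30, 15:00–15:30, 17:30–18:30.
Yusuf free within 08:00–18:30: 08:00–09:00, 09:30–11:00, 13:00–16:00.
Farrukh ∩ Keiko: 11:30–12:00, 13:30–14:30, 15:00–15:30, 17:30–18:30.
Farrukh ∩ Keiko ∩ Yusuf: 13:30–14:30, 15:00–15:30.
Restricted to 10:00–15:30: 13:30–14:30, 15:00–15:30.
Total common minutes: 60 + 30 = 90.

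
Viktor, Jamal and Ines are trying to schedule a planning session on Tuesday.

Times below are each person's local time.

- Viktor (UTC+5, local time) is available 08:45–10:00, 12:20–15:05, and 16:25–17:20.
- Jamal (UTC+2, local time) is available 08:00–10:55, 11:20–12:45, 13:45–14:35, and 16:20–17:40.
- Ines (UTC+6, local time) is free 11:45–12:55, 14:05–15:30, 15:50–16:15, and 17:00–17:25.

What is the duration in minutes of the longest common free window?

50 minutes

Viktor → UTC: 03:45–05:00, 07:20–10:05, 11:25–12:20.
Jamal → UTC: 06:00–08:55, 09:20–10:45, 11:45–12:35, 14:20–15:40.
Ines → UTC: 05:45–06:55, 08:05–09:30, 09:50–10:15, 11:00–11:25.
Viktor ∩ Jamal: 07:20–08:55, 09:20–10:05, 11:45–12:20.
Viktor ∩ Jamal ∩ Ines: 08:05–08:55, 09:20–09:30, 09:50–10:05.
Common window lengths: 50, 10, 15 min; longest is 50.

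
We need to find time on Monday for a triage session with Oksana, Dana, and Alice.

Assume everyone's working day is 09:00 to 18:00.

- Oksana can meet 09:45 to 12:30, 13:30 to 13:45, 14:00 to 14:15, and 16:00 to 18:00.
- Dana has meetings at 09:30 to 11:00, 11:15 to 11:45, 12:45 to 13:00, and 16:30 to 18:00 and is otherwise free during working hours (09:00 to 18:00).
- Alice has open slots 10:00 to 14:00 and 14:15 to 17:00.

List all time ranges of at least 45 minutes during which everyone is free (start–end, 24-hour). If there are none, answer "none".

11:45–12:30

Dana free within 09:00–18:00: 09:00–09:30, 11:00–11:15, 11:45–12:45, 13:00–16:30.
Oksana ∩ Dana: 11:00–11:15, 11:45–12:30, 13:30–13:45, 14:00–14:15, 16:00–16:30.
Oksana ∩ Dana ∩ Alice: 11:00–11:15, 11:45–12:30, 13:30–13:45, 16:00–16:30.
Windows ≥ 45 min: 11:45–12:30.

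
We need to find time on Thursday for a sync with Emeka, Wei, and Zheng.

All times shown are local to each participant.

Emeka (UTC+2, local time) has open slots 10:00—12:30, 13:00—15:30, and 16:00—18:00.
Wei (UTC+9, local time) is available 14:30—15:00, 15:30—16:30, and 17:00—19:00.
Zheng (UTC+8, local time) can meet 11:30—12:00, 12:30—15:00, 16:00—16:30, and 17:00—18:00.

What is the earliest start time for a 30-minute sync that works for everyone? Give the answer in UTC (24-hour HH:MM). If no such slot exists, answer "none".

Emeka → UTC: 08:00–10:30, 11:00–13:30, 14:00–16:00.
Wei → UTC: 05:30–06:00, 06:30–07:30, 08:00–10:00.
Zheng → UTC: 03:30–04:00, 04:30–07:00, 08:00–08:30, 09:00–10:00.
Emeka ∩ Wei: 08:00–10:00.
Emeka ∩ Wei ∩ Zheng: 08:00–08:30, 09:00–10:00.
Windows ≥ 30 min: 08:00–08:30, 09:00–10:00.
Earliest such window starts at 08:00.

08:00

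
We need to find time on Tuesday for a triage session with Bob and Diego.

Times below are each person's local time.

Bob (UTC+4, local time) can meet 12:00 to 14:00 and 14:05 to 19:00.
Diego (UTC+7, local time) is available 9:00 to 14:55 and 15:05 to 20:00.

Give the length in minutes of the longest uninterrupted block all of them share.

175 minutes

Bob → UTC: 08:00–10:00, 10:05–15:00.
Diego → UTC: 02:00–07:55, 08:05–13:00.
Bob ∩ Diego: 08:05–10:00, 10:05–13:00.
Common window lengths: 115, 175 min; longest is 175.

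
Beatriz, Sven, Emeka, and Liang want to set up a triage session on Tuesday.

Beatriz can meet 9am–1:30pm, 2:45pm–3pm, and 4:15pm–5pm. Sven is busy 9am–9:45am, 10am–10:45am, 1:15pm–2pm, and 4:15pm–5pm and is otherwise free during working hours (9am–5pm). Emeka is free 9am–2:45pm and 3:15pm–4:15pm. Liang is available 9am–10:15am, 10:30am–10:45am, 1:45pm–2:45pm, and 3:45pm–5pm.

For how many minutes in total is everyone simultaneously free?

15 minutes

Sven free within 09:00–17:00: 09:45–10:00, 10:45–13:15, 14:00–16:15.
Beatriz ∩ Sven: 09:45–10:00, 10:45–13:15, 14:45–15:00.
Beatriz ∩ Sven ∩ Emeka: 09:45–10:00, 10:45–13:15.
Beatriz ∩ Sven ∩ Emeka ∩ Liang: 09:45–10:00.
Total common minutes: 15.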